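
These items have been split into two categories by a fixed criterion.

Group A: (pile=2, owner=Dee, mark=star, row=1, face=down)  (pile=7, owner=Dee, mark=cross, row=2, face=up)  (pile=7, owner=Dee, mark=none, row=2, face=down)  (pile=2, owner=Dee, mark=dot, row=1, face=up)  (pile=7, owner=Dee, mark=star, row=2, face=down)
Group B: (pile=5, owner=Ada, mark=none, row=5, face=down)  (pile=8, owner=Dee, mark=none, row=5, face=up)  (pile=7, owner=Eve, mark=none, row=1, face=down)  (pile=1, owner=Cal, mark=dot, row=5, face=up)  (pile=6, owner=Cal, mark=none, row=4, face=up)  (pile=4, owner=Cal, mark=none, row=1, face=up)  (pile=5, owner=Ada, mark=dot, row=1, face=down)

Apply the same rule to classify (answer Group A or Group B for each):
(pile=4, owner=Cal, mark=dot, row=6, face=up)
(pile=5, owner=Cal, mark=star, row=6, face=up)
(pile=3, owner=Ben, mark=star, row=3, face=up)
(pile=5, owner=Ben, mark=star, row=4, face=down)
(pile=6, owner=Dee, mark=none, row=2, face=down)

Group B, Group B, Group B, Group B, Group A

The distinguishing property — owner is Dee AND row ≤ 2 — holds for all the 'Group A' cases and none of the 'Group B' cases.
(pile=4, owner=Cal, mark=dot, row=6, face=up) → owner is Cal, row = 6 → Group B. (pile=5, owner=Cal, mark=star, row=6, face=up) → owner is Cal, row = 6 → Group B. (pile=3, owner=Ben, mark=star, row=3, face=up) → owner is Ben, row = 3 → Group B. (pile=5, owner=Ben, mark=star, row=4, face=down) → owner is Ben, row = 4 → Group B. (pile=6, owner=Dee, mark=none, row=2, face=down) → owner is Dee, row = 2 → Group A.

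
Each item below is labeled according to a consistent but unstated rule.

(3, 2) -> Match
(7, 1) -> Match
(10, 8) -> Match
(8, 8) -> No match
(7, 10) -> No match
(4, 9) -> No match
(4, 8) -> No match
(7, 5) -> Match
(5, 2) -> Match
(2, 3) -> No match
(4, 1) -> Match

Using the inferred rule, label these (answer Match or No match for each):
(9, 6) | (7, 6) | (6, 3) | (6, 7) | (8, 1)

The distinguishing property — first > second — holds for all the 'Match' cases and none of the 'No match' cases.
(9, 6): 9 > 6, fits → Match.
(7, 6): 7 > 6, fits → Match.
(6, 3): 6 > 3, fits → Match.
(6, 7): 6 < 7, lacks this property → No match.
(8, 1): 8 > 1, fits → Match.

Match, Match, Match, No match, Match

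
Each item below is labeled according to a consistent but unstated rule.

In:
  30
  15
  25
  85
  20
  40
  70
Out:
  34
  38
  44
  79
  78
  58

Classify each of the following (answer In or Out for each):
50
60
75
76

In, In, In, Out

Checking candidate rules against both groups, what survives is: multiple of 5.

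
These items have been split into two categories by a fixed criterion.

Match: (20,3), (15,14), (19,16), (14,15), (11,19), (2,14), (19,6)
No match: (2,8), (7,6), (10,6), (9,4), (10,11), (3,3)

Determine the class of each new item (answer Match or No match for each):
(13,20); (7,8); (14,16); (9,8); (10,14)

Match, No match, Match, No match, Match

The classifier is using: max ≥ 14.
(13,20) → max 20 → Match. (7,8) → max 8 → No match. (14,16) → max 16 → Match. (9,8) → max 9 → No match. (10,14) → max 14 → Match.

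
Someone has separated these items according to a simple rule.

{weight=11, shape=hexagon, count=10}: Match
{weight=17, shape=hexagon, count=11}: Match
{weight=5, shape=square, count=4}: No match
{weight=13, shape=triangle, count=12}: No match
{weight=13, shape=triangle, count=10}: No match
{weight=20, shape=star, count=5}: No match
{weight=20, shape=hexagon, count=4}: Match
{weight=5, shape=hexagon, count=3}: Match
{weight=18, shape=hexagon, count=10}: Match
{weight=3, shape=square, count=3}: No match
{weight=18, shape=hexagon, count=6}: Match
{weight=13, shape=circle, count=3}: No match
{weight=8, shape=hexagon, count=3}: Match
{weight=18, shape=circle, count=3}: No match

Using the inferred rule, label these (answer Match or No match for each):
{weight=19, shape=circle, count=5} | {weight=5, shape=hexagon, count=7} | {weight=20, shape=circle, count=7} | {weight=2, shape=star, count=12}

No match, Match, No match, No match

One predicate separates the groups cleanly: shape is hexagon.
{weight=19, shape=circle, count=5} — shape is circle, hence No match.
{weight=5, shape=hexagon, count=7} — shape is hexagon, hence Match.
{weight=20, shape=circle, count=7} — shape is circle, hence No match.
{weight=2, shape=star, count=12} — shape is star, hence No match.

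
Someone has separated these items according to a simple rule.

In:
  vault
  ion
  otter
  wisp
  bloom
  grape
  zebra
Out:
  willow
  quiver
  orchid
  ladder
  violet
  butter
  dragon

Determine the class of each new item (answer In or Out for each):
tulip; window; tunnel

In, Out, Out

Rule: length ≤ 5. This holds for each 'In' example and fails for each 'Out' one.
tulip → length 5 → In. window → length 6 → Out. tunnel → length 6 → Out.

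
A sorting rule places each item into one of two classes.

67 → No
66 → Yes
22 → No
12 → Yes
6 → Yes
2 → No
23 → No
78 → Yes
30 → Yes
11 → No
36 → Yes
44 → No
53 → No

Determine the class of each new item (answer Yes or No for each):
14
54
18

No, Yes, Yes

The distinguishing property — multiple of 3 — holds for all the 'Yes' cases and none of the 'No' cases.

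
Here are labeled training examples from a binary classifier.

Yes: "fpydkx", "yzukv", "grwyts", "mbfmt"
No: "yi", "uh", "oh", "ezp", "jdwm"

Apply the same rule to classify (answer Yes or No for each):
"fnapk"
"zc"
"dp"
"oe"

One predicate separates the groups cleanly: length ≥ 5.
"fnapk": length 5, qualifies → Yes.
"zc": length 2, does not satisfy this → No.
"dp": length 2, does not satisfy this → No.
"oe": length 2, does not satisfy this → No.

Yes, No, No, No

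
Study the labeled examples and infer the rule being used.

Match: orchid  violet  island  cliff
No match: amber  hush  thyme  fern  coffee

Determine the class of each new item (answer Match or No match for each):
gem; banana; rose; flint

No match, No match, No match, Match

Looking at the examples, the only property every 'Match' case has and every 'No match' case lacks is: contains 'i'.
gem: No match (no 'i').
banana: No match (no 'i').
rose: No match (no 'i').
flint: Match (has 'i').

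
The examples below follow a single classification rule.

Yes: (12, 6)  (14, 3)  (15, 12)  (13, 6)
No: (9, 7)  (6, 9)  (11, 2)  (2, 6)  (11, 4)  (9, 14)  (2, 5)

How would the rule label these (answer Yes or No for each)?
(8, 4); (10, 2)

One predicate separates the groups cleanly: first ≥ 12.
(8, 4) — first 8, hence No.
(10, 2) — first 10, hence No.

No, No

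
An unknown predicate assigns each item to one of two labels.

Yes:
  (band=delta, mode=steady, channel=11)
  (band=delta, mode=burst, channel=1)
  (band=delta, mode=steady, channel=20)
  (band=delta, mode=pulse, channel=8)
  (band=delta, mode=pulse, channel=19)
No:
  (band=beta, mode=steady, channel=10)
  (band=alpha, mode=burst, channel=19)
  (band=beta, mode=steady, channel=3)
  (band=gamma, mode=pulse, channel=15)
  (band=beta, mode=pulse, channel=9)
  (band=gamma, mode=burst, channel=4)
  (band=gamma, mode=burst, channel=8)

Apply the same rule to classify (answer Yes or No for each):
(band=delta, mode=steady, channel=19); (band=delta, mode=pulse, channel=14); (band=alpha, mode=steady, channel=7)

Checking candidate rules against both groups, what survives is: band is delta.

Yes, Yes, No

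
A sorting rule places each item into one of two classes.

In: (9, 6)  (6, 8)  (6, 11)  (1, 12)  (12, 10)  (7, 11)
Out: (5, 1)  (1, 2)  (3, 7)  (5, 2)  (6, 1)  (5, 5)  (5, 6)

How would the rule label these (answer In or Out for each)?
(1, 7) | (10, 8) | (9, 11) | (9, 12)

Out, In, In, In

One predicate separates the groups cleanly: sum ≥ 13.
(1, 7) — 1+7 = 8, hence Out. (10, 8) — 10+8 = 18, hence In. (9, 11) — 9+11 = 20, hence In. (9, 12) — 9+12 = 21, hence In.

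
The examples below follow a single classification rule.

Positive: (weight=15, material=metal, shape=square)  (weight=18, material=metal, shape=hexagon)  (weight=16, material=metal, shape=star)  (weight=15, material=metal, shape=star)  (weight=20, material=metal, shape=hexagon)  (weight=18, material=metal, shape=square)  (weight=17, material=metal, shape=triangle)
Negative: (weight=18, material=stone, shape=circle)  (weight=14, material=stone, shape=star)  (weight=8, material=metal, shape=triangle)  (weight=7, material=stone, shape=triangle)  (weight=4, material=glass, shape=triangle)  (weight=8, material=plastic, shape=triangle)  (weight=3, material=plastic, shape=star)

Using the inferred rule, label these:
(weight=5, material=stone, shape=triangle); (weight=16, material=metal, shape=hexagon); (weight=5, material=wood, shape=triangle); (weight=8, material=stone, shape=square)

Rule: material is metal AND weight ≥ 14. This holds for each 'Positive' example and fails for each 'Negative' one.

Negative, Positive, Negative, Negative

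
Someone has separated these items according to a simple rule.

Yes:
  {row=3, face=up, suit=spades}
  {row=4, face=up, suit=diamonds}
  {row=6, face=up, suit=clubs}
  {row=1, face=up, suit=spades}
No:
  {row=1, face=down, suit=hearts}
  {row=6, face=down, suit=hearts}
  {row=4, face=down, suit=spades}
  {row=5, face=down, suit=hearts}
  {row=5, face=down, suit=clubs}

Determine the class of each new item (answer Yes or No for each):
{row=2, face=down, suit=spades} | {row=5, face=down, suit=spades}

The simplest hypothesis consistent with all the labels is: face is up.

No, No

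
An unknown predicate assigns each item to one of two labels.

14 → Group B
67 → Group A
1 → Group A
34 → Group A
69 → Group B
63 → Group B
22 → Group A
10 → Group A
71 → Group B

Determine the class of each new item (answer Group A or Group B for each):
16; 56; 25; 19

Group A, Group B, Group A, Group A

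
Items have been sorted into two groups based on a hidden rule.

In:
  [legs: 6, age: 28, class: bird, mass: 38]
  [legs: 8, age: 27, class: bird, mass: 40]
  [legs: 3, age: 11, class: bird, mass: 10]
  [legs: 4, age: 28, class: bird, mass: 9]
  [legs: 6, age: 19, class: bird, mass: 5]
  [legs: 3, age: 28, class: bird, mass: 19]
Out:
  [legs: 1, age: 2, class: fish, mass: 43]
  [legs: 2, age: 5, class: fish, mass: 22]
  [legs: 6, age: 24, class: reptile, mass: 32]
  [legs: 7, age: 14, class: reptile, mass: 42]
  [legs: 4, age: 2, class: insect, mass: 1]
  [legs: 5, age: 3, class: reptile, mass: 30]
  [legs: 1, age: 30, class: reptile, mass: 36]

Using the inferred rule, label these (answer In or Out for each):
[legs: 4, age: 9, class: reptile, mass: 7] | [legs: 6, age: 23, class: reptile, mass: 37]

Out, Out

The rule appears to be: class is bird.
[legs: 4, age: 9, class: reptile, mass: 7] — class is reptile, hence Out.
[legs: 6, age: 23, class: reptile, mass: 37] — class is reptile, hence Out.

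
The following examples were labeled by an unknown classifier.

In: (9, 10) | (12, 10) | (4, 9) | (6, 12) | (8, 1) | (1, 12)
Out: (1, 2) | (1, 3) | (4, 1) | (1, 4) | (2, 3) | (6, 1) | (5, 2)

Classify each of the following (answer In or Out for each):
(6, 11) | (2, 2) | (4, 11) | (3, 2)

In, Out, In, Out

The pattern is that an item is 'In' exactly when: sum ≥ 9.
(6, 11): 6+11 = 17, matches → In.
(2, 2): 2+2 = 4, fails this test → Out.
(4, 11): 4+11 = 15, matches → In.
(3, 2): 3+2 = 5, fails this test → Out.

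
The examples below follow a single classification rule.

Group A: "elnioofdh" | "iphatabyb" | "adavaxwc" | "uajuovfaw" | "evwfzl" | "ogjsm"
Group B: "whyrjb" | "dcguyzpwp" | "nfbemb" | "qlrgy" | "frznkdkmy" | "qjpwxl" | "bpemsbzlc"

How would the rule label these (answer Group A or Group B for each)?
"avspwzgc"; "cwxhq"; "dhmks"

Group A, Group B, Group B

Looking at the examples, the only property every 'Group A' case has and every 'Group B' case lacks is: starts with a vowel.
"avspwzgc" → starts with 'a' → Group A. "cwxhq" → starts with 'c' → Group B. "dhmks" → starts with 'd' → Group B.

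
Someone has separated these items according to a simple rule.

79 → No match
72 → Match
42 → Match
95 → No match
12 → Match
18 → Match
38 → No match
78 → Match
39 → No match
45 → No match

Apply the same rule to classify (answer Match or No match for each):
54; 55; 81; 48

Match, No match, No match, Match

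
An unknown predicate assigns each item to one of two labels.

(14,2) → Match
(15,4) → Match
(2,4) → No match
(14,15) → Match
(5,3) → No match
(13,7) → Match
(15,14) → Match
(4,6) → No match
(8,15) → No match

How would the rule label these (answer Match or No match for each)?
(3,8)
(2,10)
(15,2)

No match, No match, Match

Rule: first ≥ 13. This holds for each 'Match' example and fails for each 'No match' one.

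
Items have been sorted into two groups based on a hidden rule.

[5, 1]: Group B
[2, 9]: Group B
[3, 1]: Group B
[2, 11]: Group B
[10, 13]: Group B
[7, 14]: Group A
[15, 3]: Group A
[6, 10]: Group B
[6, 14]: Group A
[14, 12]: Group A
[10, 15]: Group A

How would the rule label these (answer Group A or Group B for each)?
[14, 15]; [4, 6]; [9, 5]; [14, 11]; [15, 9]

Every 'Group A' example satisfies: max ≥ 14. None of the 'Group B' examples do.
[14, 15]: max 15, fits → Group A.
[4, 6]: max 6, doesn't match → Group B.
[9, 5]: max 9, doesn't match → Group B.
[14, 11]: max 14, fits → Group A.
[15, 9]: max 15, fits → Group A.

Group A, Group B, Group B, Group A, Group A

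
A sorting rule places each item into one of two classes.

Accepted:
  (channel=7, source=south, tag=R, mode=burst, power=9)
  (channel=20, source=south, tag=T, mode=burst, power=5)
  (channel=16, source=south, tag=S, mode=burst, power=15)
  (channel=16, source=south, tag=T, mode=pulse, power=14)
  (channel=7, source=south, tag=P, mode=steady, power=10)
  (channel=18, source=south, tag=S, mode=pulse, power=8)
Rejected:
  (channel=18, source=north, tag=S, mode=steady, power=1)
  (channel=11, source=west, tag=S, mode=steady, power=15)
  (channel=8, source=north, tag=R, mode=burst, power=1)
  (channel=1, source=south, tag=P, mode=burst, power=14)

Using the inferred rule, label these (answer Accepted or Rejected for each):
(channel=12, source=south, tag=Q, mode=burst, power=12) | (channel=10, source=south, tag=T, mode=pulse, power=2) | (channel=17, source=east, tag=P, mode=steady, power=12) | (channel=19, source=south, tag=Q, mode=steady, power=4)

The pattern is that an item is 'Accepted' exactly when: source is south AND channel ≥ 7.
(channel=12, source=south, tag=Q, mode=burst, power=12) — source is south, channel = 12, hence Accepted.
(channel=10, source=south, tag=T, mode=pulse, power=2) — source is south, channel = 10, hence Accepted.
(channel=17, source=east, tag=P, mode=steady, power=12) — source is east, channel = 17, hence Rejected.
(channel=19, source=south, tag=Q, mode=steady, power=4) — source is south, channel = 19, hence Accepted.

Accepted, Accepted, Rejected, Accepted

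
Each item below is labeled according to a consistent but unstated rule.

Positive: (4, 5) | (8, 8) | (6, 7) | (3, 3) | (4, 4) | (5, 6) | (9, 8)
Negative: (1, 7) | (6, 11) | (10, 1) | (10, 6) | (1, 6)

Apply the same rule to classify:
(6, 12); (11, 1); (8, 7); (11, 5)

Negative, Negative, Positive, Negative

The simplest hypothesis consistent with all the labels is: |first − second| ≤ 1.
(6, 12): Negative (|6−12| = 6).
(11, 1): Negative (|11−1| = 10).
(8, 7): Positive (|8−7| = 1).
(11, 5): Negative (|11−5| = 6).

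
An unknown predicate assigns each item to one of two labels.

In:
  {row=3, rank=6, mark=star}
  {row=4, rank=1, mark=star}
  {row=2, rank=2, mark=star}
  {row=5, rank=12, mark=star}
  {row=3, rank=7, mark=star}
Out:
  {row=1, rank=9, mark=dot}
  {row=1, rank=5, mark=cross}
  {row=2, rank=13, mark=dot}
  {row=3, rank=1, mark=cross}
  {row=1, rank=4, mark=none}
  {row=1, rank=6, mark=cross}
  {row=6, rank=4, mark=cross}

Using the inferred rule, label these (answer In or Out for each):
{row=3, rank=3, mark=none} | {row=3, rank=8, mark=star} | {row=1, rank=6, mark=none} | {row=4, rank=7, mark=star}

The rule appears to be: mark is star.

Out, In, Out, In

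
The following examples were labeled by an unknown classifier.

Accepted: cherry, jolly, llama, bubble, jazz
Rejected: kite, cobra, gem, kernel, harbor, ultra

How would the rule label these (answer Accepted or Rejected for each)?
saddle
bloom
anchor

A rule that fits every label: has a double letter — true of each 'Accepted' example, false of each 'Rejected' one.
saddle — 'dd' doubled, hence Accepted.
bloom — 'oo' doubled, hence Accepted.
anchor — no doubled letter, hence Rejected.

Accepted, Accepted, Rejected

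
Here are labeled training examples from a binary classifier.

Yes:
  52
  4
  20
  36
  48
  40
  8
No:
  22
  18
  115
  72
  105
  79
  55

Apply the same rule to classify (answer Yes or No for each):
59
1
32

All 'Yes' examples share one property — multiple of 4 AND at most 52 — and every 'No' example lacks it.

No, No, Yes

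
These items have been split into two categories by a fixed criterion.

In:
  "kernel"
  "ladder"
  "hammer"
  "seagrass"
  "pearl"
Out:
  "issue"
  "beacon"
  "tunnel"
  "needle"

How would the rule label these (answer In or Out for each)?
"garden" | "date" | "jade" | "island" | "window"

In, Out, Out, Out, Out

The pattern is that an item is 'In' exactly when: contains 'r'.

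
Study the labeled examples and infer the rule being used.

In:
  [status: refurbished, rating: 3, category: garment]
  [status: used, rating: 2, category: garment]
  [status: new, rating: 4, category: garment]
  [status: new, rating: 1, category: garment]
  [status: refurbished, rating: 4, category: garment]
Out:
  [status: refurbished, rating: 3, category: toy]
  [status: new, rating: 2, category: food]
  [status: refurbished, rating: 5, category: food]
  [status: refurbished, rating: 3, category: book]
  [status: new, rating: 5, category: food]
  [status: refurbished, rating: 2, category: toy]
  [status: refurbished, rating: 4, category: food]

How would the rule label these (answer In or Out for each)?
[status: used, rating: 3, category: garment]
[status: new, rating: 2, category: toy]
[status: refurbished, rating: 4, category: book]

Comparing the two groups points to one rule — category is garment.
[status: used, rating: 3, category: garment]: category is garment — meets the rule, so In. [status: new, rating: 2, category: toy]: category is toy — fails the rule, so Out. [status: refurbished, rating: 4, category: book]: category is book — fails the rule, so Out.

In, Out, Out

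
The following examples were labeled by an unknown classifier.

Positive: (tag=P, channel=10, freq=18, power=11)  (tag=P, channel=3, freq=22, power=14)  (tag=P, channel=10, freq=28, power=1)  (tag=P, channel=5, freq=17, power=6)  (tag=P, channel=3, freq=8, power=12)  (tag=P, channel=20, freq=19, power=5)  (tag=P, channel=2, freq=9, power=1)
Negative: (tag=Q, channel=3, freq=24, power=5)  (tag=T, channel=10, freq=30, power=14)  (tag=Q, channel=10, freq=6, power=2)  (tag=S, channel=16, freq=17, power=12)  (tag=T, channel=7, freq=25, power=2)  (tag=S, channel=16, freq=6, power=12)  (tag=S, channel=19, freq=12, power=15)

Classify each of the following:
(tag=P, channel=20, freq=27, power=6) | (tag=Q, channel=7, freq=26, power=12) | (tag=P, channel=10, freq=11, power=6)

Positive, Negative, Positive

Looking at the examples, the only property every 'Positive' case has and every 'Negative' case lacks is: tag is P.
(tag=P, channel=20, freq=27, power=6): tag is P, qualifies → Positive. (tag=Q, channel=7, freq=26, power=12): tag is Q, does not fit → Negative. (tag=P, channel=10, freq=11, power=6): tag is P, qualifies → Positive.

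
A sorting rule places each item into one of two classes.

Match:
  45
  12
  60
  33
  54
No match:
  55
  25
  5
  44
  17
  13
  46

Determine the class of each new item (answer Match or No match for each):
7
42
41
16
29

The rule appears to be: multiple of 3.
No match: 7, since 7 = 3·2 + 1. Match: 42, since 42 = 3·14. No match: 41, since 41 = 3·13 + 2. No match: 16, since 16 = 3·5 + 1. No match: 29, since 29 = 3·9 + 2.

No match, Match, No match, No match, No match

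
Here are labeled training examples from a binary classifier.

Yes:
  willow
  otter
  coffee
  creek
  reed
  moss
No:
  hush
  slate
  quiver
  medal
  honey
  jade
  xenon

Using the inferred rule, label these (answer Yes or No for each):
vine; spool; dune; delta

No, Yes, No, No

The pattern is that an item is 'Yes' exactly when: has a double letter.
vine — no doubled letter, hence No. spool — 'oo' doubled, hence Yes. dune — no doubled letter, hence No. delta — no doubled letter, hence No.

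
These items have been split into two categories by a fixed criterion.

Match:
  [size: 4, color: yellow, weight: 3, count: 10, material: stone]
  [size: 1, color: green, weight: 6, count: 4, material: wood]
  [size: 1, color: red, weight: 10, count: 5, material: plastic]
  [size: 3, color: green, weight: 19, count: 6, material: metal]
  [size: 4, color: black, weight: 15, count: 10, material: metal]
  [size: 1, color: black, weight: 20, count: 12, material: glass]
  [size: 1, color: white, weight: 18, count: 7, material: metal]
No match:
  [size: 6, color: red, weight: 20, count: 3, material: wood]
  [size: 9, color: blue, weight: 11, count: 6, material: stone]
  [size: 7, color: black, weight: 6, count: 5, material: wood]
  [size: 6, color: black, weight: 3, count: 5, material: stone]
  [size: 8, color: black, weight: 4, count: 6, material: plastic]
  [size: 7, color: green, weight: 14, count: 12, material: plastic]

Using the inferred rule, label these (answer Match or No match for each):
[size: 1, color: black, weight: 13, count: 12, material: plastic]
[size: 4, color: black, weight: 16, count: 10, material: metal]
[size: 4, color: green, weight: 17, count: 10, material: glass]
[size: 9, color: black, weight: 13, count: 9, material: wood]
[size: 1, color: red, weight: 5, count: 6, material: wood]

Every 'Match' example satisfies: size ≤ 4. None of the 'No match' examples do.
[size: 1, color: black, weight: 13, count: 12, material: plastic] → size = 1 → Match.
[size: 4, color: black, weight: 16, count: 10, material: metal] → size = 4 → Match.
[size: 4, color: green, weight: 17, count: 10, material: glass] → size = 4 → Match.
[size: 9, color: black, weight: 13, count: 9, material: wood] → size = 9 → No match.
[size: 1, color: red, weight: 5, count: 6, material: wood] → size = 1 → Match.

Match, Match, Match, No match, Match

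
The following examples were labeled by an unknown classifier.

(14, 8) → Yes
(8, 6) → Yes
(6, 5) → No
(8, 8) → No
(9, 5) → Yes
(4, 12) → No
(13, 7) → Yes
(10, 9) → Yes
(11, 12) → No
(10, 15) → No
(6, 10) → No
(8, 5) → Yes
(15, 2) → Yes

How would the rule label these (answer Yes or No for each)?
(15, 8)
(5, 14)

One predicate separates the groups cleanly: first > second AND sum ≥ 13.
(15, 8): 15 > 8, 15+8 = 23, checks out → Yes.
(5, 14): 5 < 14, 5+14 = 19, doesn't qualify → No.

Yes, No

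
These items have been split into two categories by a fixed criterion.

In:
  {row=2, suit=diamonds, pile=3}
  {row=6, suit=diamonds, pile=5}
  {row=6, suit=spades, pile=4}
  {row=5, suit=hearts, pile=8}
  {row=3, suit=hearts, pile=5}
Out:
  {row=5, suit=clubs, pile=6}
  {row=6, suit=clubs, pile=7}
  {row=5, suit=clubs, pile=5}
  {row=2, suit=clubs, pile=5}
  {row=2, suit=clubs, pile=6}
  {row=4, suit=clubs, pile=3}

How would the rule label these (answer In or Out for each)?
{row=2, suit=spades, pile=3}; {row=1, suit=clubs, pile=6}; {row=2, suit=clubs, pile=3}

In, Out, Out

Comparing the two groups points to one rule — suit is not clubs.
{row=2, suit=spades, pile=3}: suit is spades, has this property → In. {row=1, suit=clubs, pile=6}: suit is clubs, does not satisfy this → Out. {row=2, suit=clubs, pile=3}: suit is clubs, does not satisfy this → Out.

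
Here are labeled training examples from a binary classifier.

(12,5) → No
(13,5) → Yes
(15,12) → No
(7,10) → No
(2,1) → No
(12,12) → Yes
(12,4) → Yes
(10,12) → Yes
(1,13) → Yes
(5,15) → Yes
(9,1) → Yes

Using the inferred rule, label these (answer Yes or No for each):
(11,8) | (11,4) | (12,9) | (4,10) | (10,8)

No, No, No, Yes, Yes

Looking at the examples, the only property every 'Yes' case has and every 'No' case lacks is: sum is even.
(11,8): No (11+8 = 19).
(11,4): No (11+4 = 15).
(12,9): No (12+9 = 21).
(4,10): Yes (4+10 = 14).
(10,8): Yes (10+8 = 18).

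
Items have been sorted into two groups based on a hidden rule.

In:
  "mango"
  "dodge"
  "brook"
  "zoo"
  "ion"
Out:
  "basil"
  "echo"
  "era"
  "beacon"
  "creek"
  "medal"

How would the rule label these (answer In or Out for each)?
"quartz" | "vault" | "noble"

Out, Out, In

The classifier is using: odd length AND contains 'o'.
Out: "quartz", since length 6, no 'o'.
Out: "vault", since length 5, no 'o'.
In: "noble", since length 5, has 'o'.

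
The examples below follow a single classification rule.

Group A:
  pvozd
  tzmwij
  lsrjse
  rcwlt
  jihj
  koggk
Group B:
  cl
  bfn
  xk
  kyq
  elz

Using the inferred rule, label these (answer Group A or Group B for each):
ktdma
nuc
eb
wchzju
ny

Group A, Group B, Group B, Group A, Group B

All 'Group A' examples share one property — length ≥ 4 — and every 'Group B' example lacks it.
ktdma: length 5, satisfies this → Group A. nuc: length 3, doesn't match → Group B. eb: length 2, doesn't match → Group B. wchzju: length 6, satisfies this → Group A. ny: length 2, doesn't match → Group B.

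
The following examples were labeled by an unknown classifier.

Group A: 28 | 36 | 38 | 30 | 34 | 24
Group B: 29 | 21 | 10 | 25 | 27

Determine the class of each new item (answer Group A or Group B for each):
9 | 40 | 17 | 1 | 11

Group B, Group A, Group B, Group B, Group B

Every 'Group A' example satisfies: even AND at least 21. None of the 'Group B' examples do.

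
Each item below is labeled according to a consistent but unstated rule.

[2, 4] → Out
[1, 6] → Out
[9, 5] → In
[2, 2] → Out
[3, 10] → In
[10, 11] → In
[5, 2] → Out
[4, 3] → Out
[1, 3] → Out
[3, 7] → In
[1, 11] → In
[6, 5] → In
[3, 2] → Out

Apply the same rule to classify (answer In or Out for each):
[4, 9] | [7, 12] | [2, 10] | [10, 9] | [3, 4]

In, In, In, In, Out

One predicate separates the groups cleanly: sum ≥ 10.
[4, 9] → 4+9 = 13 → In.
[7, 12] → 7+12 = 19 → In.
[2, 10] → 2+10 = 12 → In.
[10, 9] → 10+9 = 19 → In.
[3, 4] → 3+4 = 7 → Out.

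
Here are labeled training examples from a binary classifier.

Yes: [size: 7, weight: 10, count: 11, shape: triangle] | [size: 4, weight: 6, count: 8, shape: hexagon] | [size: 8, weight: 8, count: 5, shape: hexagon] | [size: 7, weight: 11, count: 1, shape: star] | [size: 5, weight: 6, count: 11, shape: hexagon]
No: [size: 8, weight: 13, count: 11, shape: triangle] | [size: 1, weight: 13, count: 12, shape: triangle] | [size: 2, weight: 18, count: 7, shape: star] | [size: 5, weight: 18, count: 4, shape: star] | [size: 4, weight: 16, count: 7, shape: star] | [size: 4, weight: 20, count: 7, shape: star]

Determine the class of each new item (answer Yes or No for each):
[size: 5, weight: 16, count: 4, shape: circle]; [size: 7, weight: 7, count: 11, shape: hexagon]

A rule that fits every label: weight ≤ 11 — true of each 'Yes' example, false of each 'No' one.
[size: 5, weight: 16, count: 4, shape: circle]: No (weight = 16). [size: 7, weight: 7, count: 11, shape: hexagon]: Yes (weight = 7).

No, Yes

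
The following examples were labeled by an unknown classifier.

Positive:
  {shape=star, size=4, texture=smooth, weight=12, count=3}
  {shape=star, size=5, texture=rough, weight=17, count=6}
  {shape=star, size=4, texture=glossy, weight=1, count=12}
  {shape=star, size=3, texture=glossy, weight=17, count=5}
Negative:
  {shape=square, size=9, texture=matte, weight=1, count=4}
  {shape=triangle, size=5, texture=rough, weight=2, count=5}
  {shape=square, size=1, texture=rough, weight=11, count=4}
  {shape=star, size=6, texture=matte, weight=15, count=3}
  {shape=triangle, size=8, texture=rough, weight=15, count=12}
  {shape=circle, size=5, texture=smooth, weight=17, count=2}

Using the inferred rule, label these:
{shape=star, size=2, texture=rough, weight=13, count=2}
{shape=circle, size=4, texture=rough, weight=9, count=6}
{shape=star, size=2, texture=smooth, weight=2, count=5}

Positive, Negative, Positive

One predicate separates the groups cleanly: shape is star AND size ≤ 5.
{shape=star, size=2, texture=rough, weight=13, count=2}: Positive (shape is star, size = 2).
{shape=circle, size=4, texture=rough, weight=9, count=6}: Negative (shape is circle, size = 4).
{shape=star, size=2, texture=smooth, weight=2, count=5}: Positive (shape is star, size = 2).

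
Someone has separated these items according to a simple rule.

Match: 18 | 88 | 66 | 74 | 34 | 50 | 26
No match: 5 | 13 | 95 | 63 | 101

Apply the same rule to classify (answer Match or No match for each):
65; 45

'Match' ⟺ even.
No match: 65, since 65 is odd.
No match: 45, since 45 is odd.

No match, No match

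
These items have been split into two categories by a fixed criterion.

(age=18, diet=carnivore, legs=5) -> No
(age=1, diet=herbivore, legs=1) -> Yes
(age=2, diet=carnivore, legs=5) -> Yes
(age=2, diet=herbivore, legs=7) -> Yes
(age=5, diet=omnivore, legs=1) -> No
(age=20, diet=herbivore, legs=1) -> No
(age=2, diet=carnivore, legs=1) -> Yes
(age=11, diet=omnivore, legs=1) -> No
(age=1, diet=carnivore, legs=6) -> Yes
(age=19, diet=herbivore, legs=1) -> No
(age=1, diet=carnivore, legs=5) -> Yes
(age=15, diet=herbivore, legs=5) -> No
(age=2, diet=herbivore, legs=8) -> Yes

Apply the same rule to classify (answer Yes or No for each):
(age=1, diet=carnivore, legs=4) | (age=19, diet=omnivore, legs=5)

Yes, No

All 'Yes' examples share one property — age ≤ 2 — and every 'No' example lacks it.
(age=1, diet=carnivore, legs=4) — age = 1, hence Yes. (age=19, diet=omnivore, legs=5) — age = 19, hence No.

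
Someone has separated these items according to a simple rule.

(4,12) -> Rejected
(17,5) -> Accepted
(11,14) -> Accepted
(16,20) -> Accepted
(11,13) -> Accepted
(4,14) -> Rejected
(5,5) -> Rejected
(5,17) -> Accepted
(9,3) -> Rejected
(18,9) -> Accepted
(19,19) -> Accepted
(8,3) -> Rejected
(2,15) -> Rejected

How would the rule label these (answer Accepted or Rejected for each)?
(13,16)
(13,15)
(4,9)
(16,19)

Rule: sum ≥ 22. This holds for each 'Accepted' example and fails for each 'Rejected' one.

Accepted, Accepted, Rejected, Accepted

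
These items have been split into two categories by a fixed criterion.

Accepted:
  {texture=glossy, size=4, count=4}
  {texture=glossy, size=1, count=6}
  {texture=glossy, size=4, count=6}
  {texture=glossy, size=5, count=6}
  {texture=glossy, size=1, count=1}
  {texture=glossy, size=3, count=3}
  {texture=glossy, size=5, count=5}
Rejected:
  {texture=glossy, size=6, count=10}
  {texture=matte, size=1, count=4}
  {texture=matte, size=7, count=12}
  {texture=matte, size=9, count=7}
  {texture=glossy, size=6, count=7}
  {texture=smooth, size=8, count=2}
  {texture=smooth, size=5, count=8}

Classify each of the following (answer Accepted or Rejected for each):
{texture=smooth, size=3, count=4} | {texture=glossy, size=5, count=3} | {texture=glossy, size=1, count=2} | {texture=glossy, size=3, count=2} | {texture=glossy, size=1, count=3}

The classifier is using: texture is glossy AND size ≤ 5.
{texture=smooth, size=3, count=4} — texture is smooth, size = 3, hence Rejected. {texture=glossy, size=5, count=3} — texture is glossy, size = 5, hence Accepted. {texture=glossy, size=1, count=2} — texture is glossy, size = 1, hence Accepted. {texture=glossy, size=3, count=2} — texture is glossy, size = 3, hence Accepted. {texture=glossy, size=1, count=3} — texture is glossy, size = 1, hence Accepted.

Rejected, Accepted, Accepted, Accepted, Accepted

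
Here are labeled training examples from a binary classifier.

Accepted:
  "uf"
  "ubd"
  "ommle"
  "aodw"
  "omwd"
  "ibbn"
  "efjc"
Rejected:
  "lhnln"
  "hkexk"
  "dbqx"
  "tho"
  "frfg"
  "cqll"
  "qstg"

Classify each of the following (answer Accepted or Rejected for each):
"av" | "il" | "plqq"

Every 'Accepted' example satisfies: starts with a vowel. None of the 'Rejected' examples do.
"av" — starts with 'a', hence Accepted. "il" — starts with 'i', hence Accepted. "plqq" — starts with 'p', hence Rejected.

Accepted, Accepted, Rejected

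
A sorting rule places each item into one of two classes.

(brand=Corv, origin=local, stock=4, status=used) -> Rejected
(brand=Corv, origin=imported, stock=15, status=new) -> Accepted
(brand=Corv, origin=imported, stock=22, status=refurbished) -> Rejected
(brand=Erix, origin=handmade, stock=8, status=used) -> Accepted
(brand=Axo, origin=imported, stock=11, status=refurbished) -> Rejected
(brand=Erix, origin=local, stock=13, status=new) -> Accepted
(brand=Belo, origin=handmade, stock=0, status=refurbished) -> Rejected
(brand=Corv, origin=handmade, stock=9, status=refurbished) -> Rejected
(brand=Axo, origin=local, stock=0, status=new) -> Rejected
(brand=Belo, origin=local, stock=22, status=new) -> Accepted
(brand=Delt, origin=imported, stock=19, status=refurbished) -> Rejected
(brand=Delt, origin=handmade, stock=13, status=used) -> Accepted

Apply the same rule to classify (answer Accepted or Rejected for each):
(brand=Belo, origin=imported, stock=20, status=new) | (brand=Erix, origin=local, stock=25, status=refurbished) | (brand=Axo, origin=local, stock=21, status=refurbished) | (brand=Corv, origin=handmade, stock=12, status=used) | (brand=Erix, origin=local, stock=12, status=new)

The rule appears to be: status is not refurbished AND stock ≥ 8.
(brand=Belo, origin=imported, stock=20, status=new) — status is new, stock = 20, hence Accepted. (brand=Erix, origin=local, stock=25, status=refurbished) — status is refurbished, stock = 25, hence Rejected. (brand=Axo, origin=local, stock=21, status=refurbished) — status is refurbished, stock = 21, hence Rejected. (brand=Corv, origin=handmade, stock=12, status=used) — status is used, stock = 12, hence Accepted. (brand=Erix, origin=local, stock=12, status=new) — status is new, stock = 12, hence Accepted.

Accepted, Rejected, Rejected, Accepted, Accepted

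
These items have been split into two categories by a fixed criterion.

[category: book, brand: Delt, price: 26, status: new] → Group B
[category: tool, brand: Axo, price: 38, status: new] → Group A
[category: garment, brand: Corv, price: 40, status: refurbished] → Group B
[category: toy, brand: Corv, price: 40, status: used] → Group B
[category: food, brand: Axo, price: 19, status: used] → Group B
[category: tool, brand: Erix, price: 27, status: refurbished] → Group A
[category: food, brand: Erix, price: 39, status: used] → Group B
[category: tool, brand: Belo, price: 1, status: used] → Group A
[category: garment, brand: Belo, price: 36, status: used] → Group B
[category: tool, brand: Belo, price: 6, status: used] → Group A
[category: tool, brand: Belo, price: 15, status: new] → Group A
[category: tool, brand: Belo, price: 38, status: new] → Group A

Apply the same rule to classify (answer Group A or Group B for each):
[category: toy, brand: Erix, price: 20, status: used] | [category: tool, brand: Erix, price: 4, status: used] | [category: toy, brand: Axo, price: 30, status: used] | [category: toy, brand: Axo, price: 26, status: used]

A rule that fits every label: category is tool — true of each 'Group A' example, false of each 'Group B' one.
[category: toy, brand: Erix, price: 20, status: used] → category is toy → Group B. [category: tool, brand: Erix, price: 4, status: used] → category is tool → Group A. [category: toy, brand: Axo, price: 30, status: used] → category is toy → Group B. [category: toy, brand: Axo, price: 26, status: used] → category is toy → Group B.

Group B, Group A, Group B, Group B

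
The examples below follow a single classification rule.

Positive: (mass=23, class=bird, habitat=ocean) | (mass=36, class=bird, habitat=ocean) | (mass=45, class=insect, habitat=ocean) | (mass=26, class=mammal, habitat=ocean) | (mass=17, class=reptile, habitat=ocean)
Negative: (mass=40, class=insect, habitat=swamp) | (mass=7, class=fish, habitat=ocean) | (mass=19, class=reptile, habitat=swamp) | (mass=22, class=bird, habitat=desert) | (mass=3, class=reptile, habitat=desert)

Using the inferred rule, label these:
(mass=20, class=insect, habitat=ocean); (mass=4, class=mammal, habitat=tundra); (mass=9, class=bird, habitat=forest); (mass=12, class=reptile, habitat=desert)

Rule: habitat is ocean AND mass ≥ 17. This holds for each 'Positive' example and fails for each 'Negative' one.
(mass=20, class=insect, habitat=ocean) — habitat is ocean, mass = 20, hence Positive.
(mass=4, class=mammal, habitat=tundra) — habitat is tundra, mass = 4, hence Negative.
(mass=9, class=bird, habitat=forest) — habitat is forest, mass = 9, hence Negative.
(mass=12, class=reptile, habitat=desert) — habitat is desert, mass = 12, hence Negative.

Positive, Negative, Negative, Negative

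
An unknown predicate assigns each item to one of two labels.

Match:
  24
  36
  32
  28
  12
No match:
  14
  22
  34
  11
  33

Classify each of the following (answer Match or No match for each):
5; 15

No match, No match

Checking candidate rules against both groups, what survives is: multiple of 4.
5 → 5 = 4·1 + 1 → No match. 15 → 15 = 4·3 + 3 → No match.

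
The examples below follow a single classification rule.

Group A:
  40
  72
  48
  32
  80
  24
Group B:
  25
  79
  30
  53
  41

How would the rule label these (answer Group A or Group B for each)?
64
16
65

'Group A' ⟺ multiple of 4.
64: Group A (64 = 4·16). 16: Group A (16 = 4·4). 65: Group B (65 = 4·16 + 1).

Group A, Group A, Group B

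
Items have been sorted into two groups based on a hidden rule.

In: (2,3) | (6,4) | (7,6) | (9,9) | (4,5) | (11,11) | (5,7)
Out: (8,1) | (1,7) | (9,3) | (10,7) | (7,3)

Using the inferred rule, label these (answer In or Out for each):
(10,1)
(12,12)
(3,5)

Out, In, In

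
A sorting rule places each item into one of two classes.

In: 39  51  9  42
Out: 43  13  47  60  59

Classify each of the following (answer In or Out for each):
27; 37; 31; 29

Every 'In' example satisfies: multiple of 3 AND at most 51. None of the 'Out' examples do.
27: In (27 = 3·9, 27 ≤ 51).
37: Out (37 = 3·12 + 1, 37 ≤ 51).
31: Out (31 = 3·10 + 1, 31 ≤ 51).
29: Out (29 = 3·9 + 2, 29 ≤ 51).

In, Out, Out, Out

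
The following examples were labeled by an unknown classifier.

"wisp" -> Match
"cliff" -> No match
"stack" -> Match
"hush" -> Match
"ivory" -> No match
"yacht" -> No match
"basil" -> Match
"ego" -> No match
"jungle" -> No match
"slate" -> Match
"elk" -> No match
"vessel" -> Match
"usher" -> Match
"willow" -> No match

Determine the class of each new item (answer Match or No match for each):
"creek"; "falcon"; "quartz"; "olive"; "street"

Every 'Match' example satisfies: contains 's'. None of the 'No match' examples do.
"creek" → no 's' → No match.
"falcon" → no 's' → No match.
"quartz" → no 's' → No match.
"olive" → no 's' → No match.
"street" → has 's' → Match.

No match, No match, No match, No match, Match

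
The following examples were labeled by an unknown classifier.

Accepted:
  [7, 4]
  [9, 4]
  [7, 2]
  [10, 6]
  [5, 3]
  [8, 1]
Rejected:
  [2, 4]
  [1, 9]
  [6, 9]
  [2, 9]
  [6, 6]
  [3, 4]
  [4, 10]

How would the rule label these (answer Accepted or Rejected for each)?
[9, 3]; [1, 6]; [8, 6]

Accepted, Rejected, Accepted

Rule: first > second. This holds for each 'Accepted' example and fails for each 'Rejected' one.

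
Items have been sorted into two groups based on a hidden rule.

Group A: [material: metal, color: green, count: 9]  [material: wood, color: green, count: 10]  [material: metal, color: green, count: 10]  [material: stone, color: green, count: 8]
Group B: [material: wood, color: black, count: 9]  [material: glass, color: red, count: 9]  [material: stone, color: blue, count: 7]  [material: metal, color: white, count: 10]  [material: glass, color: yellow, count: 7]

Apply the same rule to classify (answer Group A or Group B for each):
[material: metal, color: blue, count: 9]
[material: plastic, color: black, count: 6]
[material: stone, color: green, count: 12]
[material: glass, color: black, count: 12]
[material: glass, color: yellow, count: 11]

Group B, Group B, Group A, Group B, Group B

Looking at the examples, the only property every 'Group A' case has and every 'Group B' case lacks is: color is green.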